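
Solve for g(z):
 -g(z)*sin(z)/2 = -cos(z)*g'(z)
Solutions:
 g(z) = C1/sqrt(cos(z))


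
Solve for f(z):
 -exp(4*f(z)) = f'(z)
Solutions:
 f(z) = log(-I*(1/(C1 + 4*z))^(1/4))
 f(z) = log(I*(1/(C1 + 4*z))^(1/4))
 f(z) = log(-(1/(C1 + 4*z))^(1/4))
 f(z) = log(1/(C1 + 4*z))/4


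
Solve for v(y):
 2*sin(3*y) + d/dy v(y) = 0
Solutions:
 v(y) = C1 + 2*cos(3*y)/3


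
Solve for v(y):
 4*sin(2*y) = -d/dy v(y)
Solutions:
 v(y) = C1 + 2*cos(2*y)


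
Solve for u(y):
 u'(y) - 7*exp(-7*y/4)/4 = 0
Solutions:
 u(y) = C1 - 1/exp(y)^(7/4)


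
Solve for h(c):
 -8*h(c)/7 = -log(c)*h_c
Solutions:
 h(c) = C1*exp(8*li(c)/7)


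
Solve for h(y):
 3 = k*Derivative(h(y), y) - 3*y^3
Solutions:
 h(y) = C1 + 3*y^4/(4*k) + 3*y/k


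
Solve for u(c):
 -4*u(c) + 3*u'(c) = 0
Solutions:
 u(c) = C1*exp(4*c/3)


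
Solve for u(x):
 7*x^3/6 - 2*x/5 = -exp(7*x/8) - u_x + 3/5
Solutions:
 u(x) = C1 - 7*x^4/24 + x^2/5 + 3*x/5 - 8*exp(7*x/8)/7


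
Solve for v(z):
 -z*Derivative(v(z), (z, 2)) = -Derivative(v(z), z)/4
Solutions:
 v(z) = C1 + C2*z^(5/4)


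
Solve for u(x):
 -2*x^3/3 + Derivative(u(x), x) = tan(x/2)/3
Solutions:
 u(x) = C1 + x^4/6 - 2*log(cos(x/2))/3


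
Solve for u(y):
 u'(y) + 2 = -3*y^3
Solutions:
 u(y) = C1 - 3*y^4/4 - 2*y


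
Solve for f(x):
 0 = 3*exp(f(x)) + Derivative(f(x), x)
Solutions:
 f(x) = log(1/(C1 + 3*x))


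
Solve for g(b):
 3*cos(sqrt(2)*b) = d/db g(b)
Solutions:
 g(b) = C1 + 3*sqrt(2)*sin(sqrt(2)*b)/2


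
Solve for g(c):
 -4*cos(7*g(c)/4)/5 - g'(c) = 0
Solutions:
 4*c/5 - 2*log(sin(7*g(c)/4) - 1)/7 + 2*log(sin(7*g(c)/4) + 1)/7 = C1


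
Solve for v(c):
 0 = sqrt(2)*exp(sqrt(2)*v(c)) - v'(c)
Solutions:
 v(c) = sqrt(2)*(2*log(-1/(C1 + sqrt(2)*c)) - log(2))/4


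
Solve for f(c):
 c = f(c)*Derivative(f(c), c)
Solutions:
 f(c) = -sqrt(C1 + c^2)
 f(c) = sqrt(C1 + c^2)


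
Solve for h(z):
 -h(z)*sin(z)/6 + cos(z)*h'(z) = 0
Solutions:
 h(z) = C1/cos(z)^(1/6)


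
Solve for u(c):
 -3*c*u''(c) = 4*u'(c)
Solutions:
 u(c) = C1 + C2/c^(1/3)


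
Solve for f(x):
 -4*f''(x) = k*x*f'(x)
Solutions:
 f(x) = Piecewise((-sqrt(2)*sqrt(pi)*C1*erf(sqrt(2)*sqrt(k)*x/4)/sqrt(k) - C2, (k > 0) | (k < 0)), (-C1*x - C2, True))


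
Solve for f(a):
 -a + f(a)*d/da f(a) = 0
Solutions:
 f(a) = -sqrt(C1 + a^2)
 f(a) = sqrt(C1 + a^2)


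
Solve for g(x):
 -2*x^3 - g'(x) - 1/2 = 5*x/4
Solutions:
 g(x) = C1 - x^4/2 - 5*x^2/8 - x/2


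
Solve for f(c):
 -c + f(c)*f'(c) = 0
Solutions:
 f(c) = -sqrt(C1 + c^2)
 f(c) = sqrt(C1 + c^2)


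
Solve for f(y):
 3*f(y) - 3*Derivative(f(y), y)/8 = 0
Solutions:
 f(y) = C1*exp(8*y)


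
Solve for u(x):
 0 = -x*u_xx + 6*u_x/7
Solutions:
 u(x) = C1 + C2*x^(13/7)


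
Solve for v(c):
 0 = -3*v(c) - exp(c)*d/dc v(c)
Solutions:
 v(c) = C1*exp(3*exp(-c))


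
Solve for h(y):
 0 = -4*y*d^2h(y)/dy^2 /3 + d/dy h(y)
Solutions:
 h(y) = C1 + C2*y^(7/4)


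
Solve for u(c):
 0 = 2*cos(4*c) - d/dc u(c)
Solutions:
 u(c) = C1 + sin(4*c)/2


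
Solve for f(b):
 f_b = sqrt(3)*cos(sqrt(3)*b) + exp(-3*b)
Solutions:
 f(b) = C1 + sin(sqrt(3)*b) - exp(-3*b)/3


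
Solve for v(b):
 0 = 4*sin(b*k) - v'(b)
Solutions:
 v(b) = C1 - 4*cos(b*k)/k


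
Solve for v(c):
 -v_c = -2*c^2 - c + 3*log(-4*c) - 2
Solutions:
 v(c) = C1 + 2*c^3/3 + c^2/2 - 3*c*log(-c) + c*(5 - 6*log(2))


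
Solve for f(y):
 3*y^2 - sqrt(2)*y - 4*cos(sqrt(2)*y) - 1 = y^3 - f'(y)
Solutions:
 f(y) = C1 + y^4/4 - y^3 + sqrt(2)*y^2/2 + y + 2*sqrt(2)*sin(sqrt(2)*y)


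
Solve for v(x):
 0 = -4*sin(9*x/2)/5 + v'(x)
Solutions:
 v(x) = C1 - 8*cos(9*x/2)/45


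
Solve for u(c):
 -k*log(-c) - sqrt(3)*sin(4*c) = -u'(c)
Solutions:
 u(c) = C1 + c*k*(log(-c) - 1) - sqrt(3)*cos(4*c)/4


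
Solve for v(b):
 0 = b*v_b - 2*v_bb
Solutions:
 v(b) = C1 + C2*erfi(b/2)


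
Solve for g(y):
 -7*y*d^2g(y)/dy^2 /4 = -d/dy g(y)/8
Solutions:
 g(y) = C1 + C2*y^(15/14)


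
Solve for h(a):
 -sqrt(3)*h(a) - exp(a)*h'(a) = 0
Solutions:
 h(a) = C1*exp(sqrt(3)*exp(-a))


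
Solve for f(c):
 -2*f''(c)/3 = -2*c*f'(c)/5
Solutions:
 f(c) = C1 + C2*erfi(sqrt(30)*c/10)


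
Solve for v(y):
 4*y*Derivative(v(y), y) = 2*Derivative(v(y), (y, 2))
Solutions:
 v(y) = C1 + C2*erfi(y)


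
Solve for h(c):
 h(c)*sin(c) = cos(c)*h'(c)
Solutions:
 h(c) = C1/cos(c)


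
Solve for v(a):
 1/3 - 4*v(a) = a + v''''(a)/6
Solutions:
 v(a) = -a/4 + (C1*sin(6^(1/4)*a) + C2*cos(6^(1/4)*a))*exp(-6^(1/4)*a) + (C3*sin(6^(1/4)*a) + C4*cos(6^(1/4)*a))*exp(6^(1/4)*a) + 1/12


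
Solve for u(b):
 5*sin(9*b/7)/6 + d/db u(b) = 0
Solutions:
 u(b) = C1 + 35*cos(9*b/7)/54


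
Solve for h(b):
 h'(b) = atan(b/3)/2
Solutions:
 h(b) = C1 + b*atan(b/3)/2 - 3*log(b^2 + 9)/4


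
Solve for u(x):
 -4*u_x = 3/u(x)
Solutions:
 u(x) = -sqrt(C1 - 6*x)/2
 u(x) = sqrt(C1 - 6*x)/2


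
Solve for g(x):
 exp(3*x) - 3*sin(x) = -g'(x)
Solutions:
 g(x) = C1 - exp(3*x)/3 - 3*cos(x)


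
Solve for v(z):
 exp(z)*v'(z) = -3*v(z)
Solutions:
 v(z) = C1*exp(3*exp(-z))


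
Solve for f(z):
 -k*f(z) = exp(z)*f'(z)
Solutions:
 f(z) = C1*exp(k*exp(-z))


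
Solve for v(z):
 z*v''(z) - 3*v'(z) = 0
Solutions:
 v(z) = C1 + C2*z^4


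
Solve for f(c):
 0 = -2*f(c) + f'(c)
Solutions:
 f(c) = C1*exp(2*c)


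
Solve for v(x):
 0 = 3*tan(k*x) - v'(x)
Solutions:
 v(x) = C1 + 3*Piecewise((-log(cos(k*x))/k, Ne(k, 0)), (0, True))


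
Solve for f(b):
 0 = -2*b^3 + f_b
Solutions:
 f(b) = C1 + b^4/2


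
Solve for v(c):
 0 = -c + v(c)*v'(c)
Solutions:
 v(c) = -sqrt(C1 + c^2)
 v(c) = sqrt(C1 + c^2)


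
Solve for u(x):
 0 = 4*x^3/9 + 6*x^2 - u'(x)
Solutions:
 u(x) = C1 + x^4/9 + 2*x^3


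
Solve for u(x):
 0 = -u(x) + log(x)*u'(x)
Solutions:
 u(x) = C1*exp(li(x))


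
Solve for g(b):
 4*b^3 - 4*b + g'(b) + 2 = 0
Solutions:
 g(b) = C1 - b^4 + 2*b^2 - 2*b


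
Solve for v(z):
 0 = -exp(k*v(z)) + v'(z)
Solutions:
 v(z) = Piecewise((log(-1/(C1*k + k*z))/k, Ne(k, 0)), (nan, True))
 v(z) = Piecewise((C1 + z, Eq(k, 0)), (nan, True))


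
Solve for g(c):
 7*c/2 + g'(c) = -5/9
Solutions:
 g(c) = C1 - 7*c^2/4 - 5*c/9


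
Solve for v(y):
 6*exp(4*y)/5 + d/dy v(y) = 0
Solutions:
 v(y) = C1 - 3*exp(4*y)/10


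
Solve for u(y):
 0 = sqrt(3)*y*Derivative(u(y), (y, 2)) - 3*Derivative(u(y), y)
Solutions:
 u(y) = C1 + C2*y^(1 + sqrt(3))


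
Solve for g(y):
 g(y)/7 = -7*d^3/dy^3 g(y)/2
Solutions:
 g(y) = C3*exp(-14^(1/3)*y/7) + (C1*sin(14^(1/3)*sqrt(3)*y/14) + C2*cos(14^(1/3)*sqrt(3)*y/14))*exp(14^(1/3)*y/14)


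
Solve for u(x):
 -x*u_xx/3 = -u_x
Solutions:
 u(x) = C1 + C2*x^4


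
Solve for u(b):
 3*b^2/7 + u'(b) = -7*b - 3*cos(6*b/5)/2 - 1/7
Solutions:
 u(b) = C1 - b^3/7 - 7*b^2/2 - b/7 - 5*sin(3*b/5)*cos(3*b/5)/2


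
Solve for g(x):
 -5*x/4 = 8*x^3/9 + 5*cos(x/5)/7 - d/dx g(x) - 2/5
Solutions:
 g(x) = C1 + 2*x^4/9 + 5*x^2/8 - 2*x/5 + 25*sin(x/5)/7


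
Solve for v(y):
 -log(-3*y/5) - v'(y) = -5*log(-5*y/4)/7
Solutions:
 v(y) = C1 - 2*y*log(-y)/7 + y*(-log(12) + 2/7 + 4*log(2)/7 + 12*log(5)/7)


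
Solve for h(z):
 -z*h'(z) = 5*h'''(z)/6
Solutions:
 h(z) = C1 + Integral(C2*airyai(-5^(2/3)*6^(1/3)*z/5) + C3*airybi(-5^(2/3)*6^(1/3)*z/5), z)


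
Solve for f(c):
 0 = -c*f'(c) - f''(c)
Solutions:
 f(c) = C1 + C2*erf(sqrt(2)*c/2)


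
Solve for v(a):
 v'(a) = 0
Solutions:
 v(a) = C1


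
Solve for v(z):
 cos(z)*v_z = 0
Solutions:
 v(z) = C1


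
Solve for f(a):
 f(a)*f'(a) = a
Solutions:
 f(a) = -sqrt(C1 + a^2)
 f(a) = sqrt(C1 + a^2)


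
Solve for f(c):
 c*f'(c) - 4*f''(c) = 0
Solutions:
 f(c) = C1 + C2*erfi(sqrt(2)*c/4)


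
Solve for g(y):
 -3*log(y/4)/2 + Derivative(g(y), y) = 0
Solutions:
 g(y) = C1 + 3*y*log(y)/2 - 3*y*log(2) - 3*y/2


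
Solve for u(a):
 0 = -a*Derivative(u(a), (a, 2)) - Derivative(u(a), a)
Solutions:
 u(a) = C1 + C2*log(a)


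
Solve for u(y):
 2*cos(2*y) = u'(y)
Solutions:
 u(y) = C1 + sin(2*y)


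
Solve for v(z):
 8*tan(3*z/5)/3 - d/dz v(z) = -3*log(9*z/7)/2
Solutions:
 v(z) = C1 + 3*z*log(z)/2 - 3*z*log(7)/2 - 3*z/2 + 3*z*log(3) - 40*log(cos(3*z/5))/9


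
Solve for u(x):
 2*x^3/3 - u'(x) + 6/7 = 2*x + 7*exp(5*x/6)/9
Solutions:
 u(x) = C1 + x^4/6 - x^2 + 6*x/7 - 14*exp(5*x/6)/15


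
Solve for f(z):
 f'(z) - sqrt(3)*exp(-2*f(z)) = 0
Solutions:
 f(z) = log(-sqrt(C1 + 2*sqrt(3)*z))
 f(z) = log(C1 + 2*sqrt(3)*z)/2


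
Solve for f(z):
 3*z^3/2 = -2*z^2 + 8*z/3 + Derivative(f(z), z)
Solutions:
 f(z) = C1 + 3*z^4/8 + 2*z^3/3 - 4*z^2/3


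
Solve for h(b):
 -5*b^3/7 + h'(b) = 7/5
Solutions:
 h(b) = C1 + 5*b^4/28 + 7*b/5


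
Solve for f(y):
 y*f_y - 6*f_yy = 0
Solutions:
 f(y) = C1 + C2*erfi(sqrt(3)*y/6)


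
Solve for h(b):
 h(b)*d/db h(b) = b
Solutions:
 h(b) = -sqrt(C1 + b^2)
 h(b) = sqrt(C1 + b^2)


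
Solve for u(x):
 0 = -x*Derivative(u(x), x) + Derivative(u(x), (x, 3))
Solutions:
 u(x) = C1 + Integral(C2*airyai(x) + C3*airybi(x), x)


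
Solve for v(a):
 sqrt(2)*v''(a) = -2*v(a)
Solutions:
 v(a) = C1*sin(2^(1/4)*a) + C2*cos(2^(1/4)*a)


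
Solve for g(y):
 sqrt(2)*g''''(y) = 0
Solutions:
 g(y) = C1 + C2*y + C3*y^2 + C4*y^3


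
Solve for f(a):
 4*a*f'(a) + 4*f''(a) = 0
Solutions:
 f(a) = C1 + C2*erf(sqrt(2)*a/2)


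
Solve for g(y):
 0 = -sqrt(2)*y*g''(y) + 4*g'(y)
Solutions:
 g(y) = C1 + C2*y^(1 + 2*sqrt(2))


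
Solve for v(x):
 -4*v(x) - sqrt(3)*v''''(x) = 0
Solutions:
 v(x) = (C1*sin(3^(7/8)*x/3) + C2*cos(3^(7/8)*x/3))*exp(-3^(7/8)*x/3) + (C3*sin(3^(7/8)*x/3) + C4*cos(3^(7/8)*x/3))*exp(3^(7/8)*x/3)


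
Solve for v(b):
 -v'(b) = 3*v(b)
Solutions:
 v(b) = C1*exp(-3*b)


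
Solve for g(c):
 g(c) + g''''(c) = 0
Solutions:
 g(c) = (C1*sin(sqrt(2)*c/2) + C2*cos(sqrt(2)*c/2))*exp(-sqrt(2)*c/2) + (C3*sin(sqrt(2)*c/2) + C4*cos(sqrt(2)*c/2))*exp(sqrt(2)*c/2)


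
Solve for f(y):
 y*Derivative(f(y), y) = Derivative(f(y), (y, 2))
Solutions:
 f(y) = C1 + C2*erfi(sqrt(2)*y/2)


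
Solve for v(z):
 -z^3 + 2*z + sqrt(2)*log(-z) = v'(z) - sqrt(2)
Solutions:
 v(z) = C1 - z^4/4 + z^2 + sqrt(2)*z*log(-z)


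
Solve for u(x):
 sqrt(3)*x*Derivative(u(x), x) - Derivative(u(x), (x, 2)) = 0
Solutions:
 u(x) = C1 + C2*erfi(sqrt(2)*3^(1/4)*x/2)


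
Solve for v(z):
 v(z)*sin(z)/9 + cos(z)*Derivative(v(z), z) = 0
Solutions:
 v(z) = C1*cos(z)^(1/9)


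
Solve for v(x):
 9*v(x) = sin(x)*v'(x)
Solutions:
 v(x) = C1*sqrt(cos(x) - 1)*(cos(x)^4 - 4*cos(x)^3 + 6*cos(x)^2 - 4*cos(x) + 1)/(sqrt(cos(x) + 1)*(cos(x)^4 + 4*cos(x)^3 + 6*cos(x)^2 + 4*cos(x) + 1))


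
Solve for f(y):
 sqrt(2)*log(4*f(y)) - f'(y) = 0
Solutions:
 -sqrt(2)*Integral(1/(log(_y) + 2*log(2)), (_y, f(y)))/2 = C1 - y


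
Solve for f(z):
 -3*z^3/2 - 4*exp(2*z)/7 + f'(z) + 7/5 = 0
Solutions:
 f(z) = C1 + 3*z^4/8 - 7*z/5 + 2*exp(2*z)/7


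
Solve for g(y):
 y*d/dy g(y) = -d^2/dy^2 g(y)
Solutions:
 g(y) = C1 + C2*erf(sqrt(2)*y/2)


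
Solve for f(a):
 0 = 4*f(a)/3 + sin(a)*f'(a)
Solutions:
 f(a) = C1*(cos(a) + 1)^(2/3)/(cos(a) - 1)^(2/3)


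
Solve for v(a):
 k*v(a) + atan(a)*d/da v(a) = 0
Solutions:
 v(a) = C1*exp(-k*Integral(1/atan(a), a))


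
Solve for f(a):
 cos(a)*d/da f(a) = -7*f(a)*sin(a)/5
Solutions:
 f(a) = C1*cos(a)^(7/5)


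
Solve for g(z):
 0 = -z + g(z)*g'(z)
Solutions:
 g(z) = -sqrt(C1 + z^2)
 g(z) = sqrt(C1 + z^2)


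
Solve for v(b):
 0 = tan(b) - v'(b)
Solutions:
 v(b) = C1 - log(cos(b))


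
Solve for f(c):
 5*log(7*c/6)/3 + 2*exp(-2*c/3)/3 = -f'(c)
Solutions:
 f(c) = C1 - 5*c*log(c)/3 + 5*c*(-log(7) + 1 + log(6))/3 + exp(-2*c/3)


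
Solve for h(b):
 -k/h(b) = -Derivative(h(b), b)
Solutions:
 h(b) = -sqrt(C1 + 2*b*k)
 h(b) = sqrt(C1 + 2*b*k)


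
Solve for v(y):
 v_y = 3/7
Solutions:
 v(y) = C1 + 3*y/7


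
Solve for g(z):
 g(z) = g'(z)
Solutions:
 g(z) = C1*exp(z)


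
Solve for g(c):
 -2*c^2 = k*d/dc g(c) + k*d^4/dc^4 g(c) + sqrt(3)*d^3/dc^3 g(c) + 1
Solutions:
 g(c) = C1 + C2*exp(-c*(3^(1/3)*(sqrt((9 + 2*sqrt(3)/k^3)^2 - 12/k^6)/2 + 9/2 + sqrt(3)/k^3)^(1/3) + sqrt(3)/k + 3^(2/3)/(k^2*(sqrt((9 + 2*sqrt(3)/k^3)^2 - 12/k^6)/2 + 9/2 + sqrt(3)/k^3)^(1/3)))/3) + C3*exp(c*(3^(1/3)*(sqrt((9 + 2*sqrt(3)/k^3)^2 - 12/k^6)/2 + 9/2 + sqrt(3)/k^3)^(1/3)/6 - 3^(5/6)*I*(sqrt((9 + 2*sqrt(3)/k^3)^2 - 12/k^6)/2 + 9/2 + sqrt(3)/k^3)^(1/3)/6 - sqrt(3)/(3*k) - 2/(k^2*(-3^(1/3) + 3^(5/6)*I)*(sqrt((9 + 2*sqrt(3)/k^3)^2 - 12/k^6)/2 + 9/2 + sqrt(3)/k^3)^(1/3)))) + C4*exp(c*(3^(1/3)*(sqrt((9 + 2*sqrt(3)/k^3)^2 - 12/k^6)/2 + 9/2 + sqrt(3)/k^3)^(1/3)/6 + 3^(5/6)*I*(sqrt((9 + 2*sqrt(3)/k^3)^2 - 12/k^6)/2 + 9/2 + sqrt(3)/k^3)^(1/3)/6 - sqrt(3)/(3*k) + 2/(k^2*(3^(1/3) + 3^(5/6)*I)*(sqrt((9 + 2*sqrt(3)/k^3)^2 - 12/k^6)/2 + 9/2 + sqrt(3)/k^3)^(1/3)))) - 2*c^3/(3*k) - c/k + 4*sqrt(3)*c/k^2


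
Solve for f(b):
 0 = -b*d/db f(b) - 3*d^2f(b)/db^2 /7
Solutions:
 f(b) = C1 + C2*erf(sqrt(42)*b/6)


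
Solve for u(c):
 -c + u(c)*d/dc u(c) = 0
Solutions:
 u(c) = -sqrt(C1 + c^2)
 u(c) = sqrt(C1 + c^2)


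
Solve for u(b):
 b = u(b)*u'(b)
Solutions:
 u(b) = -sqrt(C1 + b^2)
 u(b) = sqrt(C1 + b^2)


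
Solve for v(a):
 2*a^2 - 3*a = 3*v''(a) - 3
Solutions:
 v(a) = C1 + C2*a + a^4/18 - a^3/6 + a^2/2


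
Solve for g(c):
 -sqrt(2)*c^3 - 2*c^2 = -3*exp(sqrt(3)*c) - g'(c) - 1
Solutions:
 g(c) = C1 + sqrt(2)*c^4/4 + 2*c^3/3 - c - sqrt(3)*exp(sqrt(3)*c)


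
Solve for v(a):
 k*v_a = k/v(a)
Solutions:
 v(a) = -sqrt(C1 + 2*a)
 v(a) = sqrt(C1 + 2*a)


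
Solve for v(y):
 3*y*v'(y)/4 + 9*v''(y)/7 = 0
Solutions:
 v(y) = C1 + C2*erf(sqrt(42)*y/12)


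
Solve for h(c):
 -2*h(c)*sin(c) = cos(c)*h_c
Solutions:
 h(c) = C1*cos(c)^2


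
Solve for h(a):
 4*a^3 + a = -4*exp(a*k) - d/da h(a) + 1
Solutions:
 h(a) = C1 - a^4 - a^2/2 + a - 4*exp(a*k)/k


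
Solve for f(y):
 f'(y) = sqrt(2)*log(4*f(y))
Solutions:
 -sqrt(2)*Integral(1/(log(_y) + 2*log(2)), (_y, f(y)))/2 = C1 - y


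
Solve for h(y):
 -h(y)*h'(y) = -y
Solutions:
 h(y) = -sqrt(C1 + y^2)
 h(y) = sqrt(C1 + y^2)


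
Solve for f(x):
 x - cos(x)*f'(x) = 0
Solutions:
 f(x) = C1 + Integral(x/cos(x), x)


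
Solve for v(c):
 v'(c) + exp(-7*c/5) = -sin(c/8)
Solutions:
 v(c) = C1 + 8*cos(c/8) + 5*exp(-7*c/5)/7


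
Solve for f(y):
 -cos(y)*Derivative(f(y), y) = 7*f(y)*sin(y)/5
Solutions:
 f(y) = C1*cos(y)^(7/5)


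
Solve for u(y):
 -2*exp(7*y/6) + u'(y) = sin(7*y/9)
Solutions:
 u(y) = C1 + 12*exp(7*y/6)/7 - 9*cos(7*y/9)/7


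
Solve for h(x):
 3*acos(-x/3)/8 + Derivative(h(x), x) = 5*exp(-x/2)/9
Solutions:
 h(x) = C1 - 3*x*acos(-x/3)/8 - 3*sqrt(9 - x^2)/8 - 10*exp(-x/2)/9


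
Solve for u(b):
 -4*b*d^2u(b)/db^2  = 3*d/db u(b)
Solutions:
 u(b) = C1 + C2*b^(1/4)


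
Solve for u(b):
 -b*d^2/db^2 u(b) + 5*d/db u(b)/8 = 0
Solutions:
 u(b) = C1 + C2*b^(13/8)


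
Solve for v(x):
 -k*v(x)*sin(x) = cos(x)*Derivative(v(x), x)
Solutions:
 v(x) = C1*exp(k*log(cos(x)))


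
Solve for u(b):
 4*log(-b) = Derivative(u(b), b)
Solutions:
 u(b) = C1 + 4*b*log(-b) - 4*b


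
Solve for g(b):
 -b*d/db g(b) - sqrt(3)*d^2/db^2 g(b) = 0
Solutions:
 g(b) = C1 + C2*erf(sqrt(2)*3^(3/4)*b/6)


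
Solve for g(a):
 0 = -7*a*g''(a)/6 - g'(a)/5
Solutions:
 g(a) = C1 + C2*a^(29/35)


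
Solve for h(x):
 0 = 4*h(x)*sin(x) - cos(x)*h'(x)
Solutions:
 h(x) = C1/cos(x)^4


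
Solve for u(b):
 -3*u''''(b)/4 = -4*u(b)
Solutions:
 u(b) = C1*exp(-2*3^(3/4)*b/3) + C2*exp(2*3^(3/4)*b/3) + C3*sin(2*3^(3/4)*b/3) + C4*cos(2*3^(3/4)*b/3)


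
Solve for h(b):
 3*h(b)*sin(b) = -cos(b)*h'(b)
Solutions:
 h(b) = C1*cos(b)^3


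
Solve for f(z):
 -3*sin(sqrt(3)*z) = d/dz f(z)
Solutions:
 f(z) = C1 + sqrt(3)*cos(sqrt(3)*z)


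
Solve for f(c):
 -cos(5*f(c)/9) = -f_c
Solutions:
 -c - 9*log(sin(5*f(c)/9) - 1)/10 + 9*log(sin(5*f(c)/9) + 1)/10 = C1


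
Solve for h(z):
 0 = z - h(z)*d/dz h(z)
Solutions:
 h(z) = -sqrt(C1 + z^2)
 h(z) = sqrt(C1 + z^2)


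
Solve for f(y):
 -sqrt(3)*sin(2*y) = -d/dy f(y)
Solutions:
 f(y) = C1 - sqrt(3)*cos(2*y)/2


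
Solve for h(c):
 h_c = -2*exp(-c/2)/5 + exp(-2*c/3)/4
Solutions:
 h(c) = C1 + 4*exp(-c/2)/5 - 3*exp(-2*c/3)/8


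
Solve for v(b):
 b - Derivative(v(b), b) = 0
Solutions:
 v(b) = C1 + b^2/2


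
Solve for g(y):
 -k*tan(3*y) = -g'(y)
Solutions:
 g(y) = C1 - k*log(cos(3*y))/3


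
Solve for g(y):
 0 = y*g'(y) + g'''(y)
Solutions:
 g(y) = C1 + Integral(C2*airyai(-y) + C3*airybi(-y), y)


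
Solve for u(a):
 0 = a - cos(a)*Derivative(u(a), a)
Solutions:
 u(a) = C1 + Integral(a/cos(a), a)


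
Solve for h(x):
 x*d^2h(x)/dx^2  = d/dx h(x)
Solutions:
 h(x) = C1 + C2*x^2


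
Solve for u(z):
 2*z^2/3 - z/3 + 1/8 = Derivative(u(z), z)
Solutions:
 u(z) = C1 + 2*z^3/9 - z^2/6 + z/8


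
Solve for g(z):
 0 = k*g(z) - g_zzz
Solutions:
 g(z) = C1*exp(k^(1/3)*z) + C2*exp(k^(1/3)*z*(-1 + sqrt(3)*I)/2) + C3*exp(-k^(1/3)*z*(1 + sqrt(3)*I)/2)


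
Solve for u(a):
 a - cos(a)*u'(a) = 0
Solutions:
 u(a) = C1 + Integral(a/cos(a), a)


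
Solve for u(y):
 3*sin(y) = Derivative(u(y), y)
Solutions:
 u(y) = C1 - 3*cos(y)


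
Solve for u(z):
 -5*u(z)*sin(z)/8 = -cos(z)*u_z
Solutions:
 u(z) = C1/cos(z)^(5/8)


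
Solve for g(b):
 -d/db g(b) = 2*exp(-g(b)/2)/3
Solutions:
 g(b) = 2*log(C1 - b/3)


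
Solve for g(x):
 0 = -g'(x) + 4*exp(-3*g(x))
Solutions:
 g(x) = log(C1 + 12*x)/3
 g(x) = log((-3^(1/3) - 3^(5/6)*I)*(C1 + 4*x)^(1/3)/2)
 g(x) = log((-3^(1/3) + 3^(5/6)*I)*(C1 + 4*x)^(1/3)/2)


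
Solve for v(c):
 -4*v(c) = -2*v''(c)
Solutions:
 v(c) = C1*exp(-sqrt(2)*c) + C2*exp(sqrt(2)*c)


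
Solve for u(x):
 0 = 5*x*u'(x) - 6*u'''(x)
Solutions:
 u(x) = C1 + Integral(C2*airyai(5^(1/3)*6^(2/3)*x/6) + C3*airybi(5^(1/3)*6^(2/3)*x/6), x)


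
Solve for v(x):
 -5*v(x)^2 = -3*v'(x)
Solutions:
 v(x) = -3/(C1 + 5*x)


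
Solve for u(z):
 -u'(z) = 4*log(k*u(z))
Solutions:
 li(k*u(z))/k = C1 - 4*z


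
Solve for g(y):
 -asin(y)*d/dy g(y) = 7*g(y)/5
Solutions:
 g(y) = C1*exp(-7*Integral(1/asin(y), y)/5)


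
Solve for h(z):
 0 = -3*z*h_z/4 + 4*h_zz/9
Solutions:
 h(z) = C1 + C2*erfi(3*sqrt(6)*z/8)


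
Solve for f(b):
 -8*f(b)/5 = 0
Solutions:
 f(b) = 0


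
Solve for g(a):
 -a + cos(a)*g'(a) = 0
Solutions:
 g(a) = C1 + Integral(a/cos(a), a)


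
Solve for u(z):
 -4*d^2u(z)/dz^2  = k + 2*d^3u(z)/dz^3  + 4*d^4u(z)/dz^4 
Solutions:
 u(z) = C1 + C2*z - k*z^2/8 + (C3*sin(sqrt(15)*z/4) + C4*cos(sqrt(15)*z/4))*exp(-z/4)


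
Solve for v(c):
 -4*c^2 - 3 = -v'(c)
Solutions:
 v(c) = C1 + 4*c^3/3 + 3*c


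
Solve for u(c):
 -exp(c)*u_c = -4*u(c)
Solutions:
 u(c) = C1*exp(-4*exp(-c))


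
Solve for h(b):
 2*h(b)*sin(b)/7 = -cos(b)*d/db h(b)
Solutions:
 h(b) = C1*cos(b)^(2/7)


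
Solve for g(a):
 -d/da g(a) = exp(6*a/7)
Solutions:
 g(a) = C1 - 7*exp(6*a/7)/6


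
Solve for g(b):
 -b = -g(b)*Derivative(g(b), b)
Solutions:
 g(b) = -sqrt(C1 + b^2)
 g(b) = sqrt(C1 + b^2)


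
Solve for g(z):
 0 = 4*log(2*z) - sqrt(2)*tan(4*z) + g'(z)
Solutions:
 g(z) = C1 - 4*z*log(z) - 4*z*log(2) + 4*z - sqrt(2)*log(cos(4*z))/4


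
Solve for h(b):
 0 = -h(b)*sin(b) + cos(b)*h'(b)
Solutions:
 h(b) = C1/cos(b)


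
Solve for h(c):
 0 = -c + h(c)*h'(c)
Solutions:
 h(c) = -sqrt(C1 + c^2)
 h(c) = sqrt(C1 + c^2)


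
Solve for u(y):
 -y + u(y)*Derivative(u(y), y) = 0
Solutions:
 u(y) = -sqrt(C1 + y^2)
 u(y) = sqrt(C1 + y^2)


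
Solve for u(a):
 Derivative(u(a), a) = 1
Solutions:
 u(a) = C1 + a


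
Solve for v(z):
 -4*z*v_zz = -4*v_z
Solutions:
 v(z) = C1 + C2*z^2


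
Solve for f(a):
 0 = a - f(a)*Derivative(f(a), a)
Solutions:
 f(a) = -sqrt(C1 + a^2)
 f(a) = sqrt(C1 + a^2)


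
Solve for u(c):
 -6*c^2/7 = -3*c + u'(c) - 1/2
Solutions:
 u(c) = C1 - 2*c^3/7 + 3*c^2/2 + c/2


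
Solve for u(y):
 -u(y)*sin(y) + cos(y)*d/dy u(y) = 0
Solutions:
 u(y) = C1/cos(y)


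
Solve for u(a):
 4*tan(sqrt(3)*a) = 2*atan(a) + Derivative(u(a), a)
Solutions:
 u(a) = C1 - 2*a*atan(a) + log(a^2 + 1) - 4*sqrt(3)*log(cos(sqrt(3)*a))/3


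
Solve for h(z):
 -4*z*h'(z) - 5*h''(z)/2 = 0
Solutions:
 h(z) = C1 + C2*erf(2*sqrt(5)*z/5)


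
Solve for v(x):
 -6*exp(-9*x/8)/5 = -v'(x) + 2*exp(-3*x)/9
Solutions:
 v(x) = C1 - 2*exp(-3*x)/27 - 16*exp(-9*x/8)/15


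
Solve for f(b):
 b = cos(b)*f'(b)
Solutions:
 f(b) = C1 + Integral(b/cos(b), b)


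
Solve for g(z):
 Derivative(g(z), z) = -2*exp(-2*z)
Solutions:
 g(z) = C1 + exp(-2*z)


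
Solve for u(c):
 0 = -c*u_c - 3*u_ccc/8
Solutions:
 u(c) = C1 + Integral(C2*airyai(-2*3^(2/3)*c/3) + C3*airybi(-2*3^(2/3)*c/3), c)


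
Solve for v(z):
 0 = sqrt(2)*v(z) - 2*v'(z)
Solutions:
 v(z) = C1*exp(sqrt(2)*z/2)


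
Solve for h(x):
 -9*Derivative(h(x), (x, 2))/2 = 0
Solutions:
 h(x) = C1 + C2*x


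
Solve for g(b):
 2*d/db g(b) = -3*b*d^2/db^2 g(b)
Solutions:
 g(b) = C1 + C2*b^(1/3)


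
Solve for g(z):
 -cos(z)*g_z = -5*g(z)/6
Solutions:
 g(z) = C1*(sin(z) + 1)^(5/12)/(sin(z) - 1)^(5/12)


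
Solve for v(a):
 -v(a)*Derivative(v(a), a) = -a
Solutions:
 v(a) = -sqrt(C1 + a^2)
 v(a) = sqrt(C1 + a^2)


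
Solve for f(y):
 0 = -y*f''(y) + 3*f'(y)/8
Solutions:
 f(y) = C1 + C2*y^(11/8)


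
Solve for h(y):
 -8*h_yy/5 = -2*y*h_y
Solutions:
 h(y) = C1 + C2*erfi(sqrt(10)*y/4)


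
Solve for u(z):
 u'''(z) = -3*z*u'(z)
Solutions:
 u(z) = C1 + Integral(C2*airyai(-3^(1/3)*z) + C3*airybi(-3^(1/3)*z), z)


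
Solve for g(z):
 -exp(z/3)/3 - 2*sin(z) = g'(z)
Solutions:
 g(z) = C1 - exp(z)^(1/3) + 2*cos(z)


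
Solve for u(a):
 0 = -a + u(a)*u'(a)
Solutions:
 u(a) = -sqrt(C1 + a^2)
 u(a) = sqrt(C1 + a^2)


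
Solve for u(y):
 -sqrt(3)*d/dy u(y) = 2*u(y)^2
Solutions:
 u(y) = 3/(C1 + 2*sqrt(3)*y)


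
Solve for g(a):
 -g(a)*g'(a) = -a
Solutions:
 g(a) = -sqrt(C1 + a^2)
 g(a) = sqrt(C1 + a^2)


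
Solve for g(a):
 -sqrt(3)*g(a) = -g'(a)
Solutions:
 g(a) = C1*exp(sqrt(3)*a)


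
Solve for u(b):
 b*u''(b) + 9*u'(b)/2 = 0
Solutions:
 u(b) = C1 + C2/b^(7/2)


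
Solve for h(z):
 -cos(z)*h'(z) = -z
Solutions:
 h(z) = C1 + Integral(z/cos(z), z)


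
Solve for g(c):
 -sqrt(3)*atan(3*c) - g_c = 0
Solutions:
 g(c) = C1 - sqrt(3)*(c*atan(3*c) - log(9*c^2 + 1)/6)


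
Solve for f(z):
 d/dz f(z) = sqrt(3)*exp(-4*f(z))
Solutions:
 f(z) = log(-I*(C1 + 4*sqrt(3)*z)^(1/4))
 f(z) = log(I*(C1 + 4*sqrt(3)*z)^(1/4))
 f(z) = log(-(C1 + 4*sqrt(3)*z)^(1/4))
 f(z) = log(C1 + 4*sqrt(3)*z)/4


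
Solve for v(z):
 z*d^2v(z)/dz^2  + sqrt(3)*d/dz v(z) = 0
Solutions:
 v(z) = C1 + C2*z^(1 - sqrt(3))


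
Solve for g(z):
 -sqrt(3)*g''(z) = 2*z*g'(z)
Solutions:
 g(z) = C1 + C2*erf(3^(3/4)*z/3)


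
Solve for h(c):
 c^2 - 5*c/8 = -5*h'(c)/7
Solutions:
 h(c) = C1 - 7*c^3/15 + 7*c^2/16


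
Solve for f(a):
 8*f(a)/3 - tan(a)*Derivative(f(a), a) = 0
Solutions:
 f(a) = C1*sin(a)^(8/3)


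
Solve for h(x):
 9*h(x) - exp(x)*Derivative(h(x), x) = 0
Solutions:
 h(x) = C1*exp(-9*exp(-x))


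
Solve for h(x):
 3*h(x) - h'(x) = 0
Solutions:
 h(x) = C1*exp(3*x)


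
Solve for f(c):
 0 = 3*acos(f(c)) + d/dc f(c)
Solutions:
 Integral(1/acos(_y), (_y, f(c))) = C1 - 3*c


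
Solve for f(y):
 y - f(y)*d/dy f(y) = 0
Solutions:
 f(y) = -sqrt(C1 + y^2)
 f(y) = sqrt(C1 + y^2)


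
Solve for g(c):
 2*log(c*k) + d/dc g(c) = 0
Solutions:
 g(c) = C1 - 2*c*log(c*k) + 2*c


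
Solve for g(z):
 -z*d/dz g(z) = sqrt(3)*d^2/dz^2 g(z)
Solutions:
 g(z) = C1 + C2*erf(sqrt(2)*3^(3/4)*z/6)


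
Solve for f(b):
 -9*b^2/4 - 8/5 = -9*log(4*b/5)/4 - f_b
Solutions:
 f(b) = C1 + 3*b^3/4 - 9*b*log(b)/4 - 9*b*log(2)/2 + 9*b*log(5)/4 + 77*b/20


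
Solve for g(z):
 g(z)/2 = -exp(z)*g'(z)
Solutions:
 g(z) = C1*exp(exp(-z)/2)


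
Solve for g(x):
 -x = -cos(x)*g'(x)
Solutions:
 g(x) = C1 + Integral(x/cos(x), x)


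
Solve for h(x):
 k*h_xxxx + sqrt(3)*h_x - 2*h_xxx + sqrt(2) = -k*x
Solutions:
 h(x) = C1 + C2*exp(x*(-(sqrt(((27*sqrt(3) - 16/k^2)^2 - 256/k^4)/k^2)/2 + 27*sqrt(3)/(2*k) - 8/k^3)^(1/3) + 2/k - 4/(k^2*(sqrt(((27*sqrt(3) - 16/k^2)^2 - 256/k^4)/k^2)/2 + 27*sqrt(3)/(2*k) - 8/k^3)^(1/3)))/3) + C3*exp(x*((sqrt(((27*sqrt(3) - 16/k^2)^2 - 256/k^4)/k^2)/2 + 27*sqrt(3)/(2*k) - 8/k^3)^(1/3) - sqrt(3)*I*(sqrt(((27*sqrt(3) - 16/k^2)^2 - 256/k^4)/k^2)/2 + 27*sqrt(3)/(2*k) - 8/k^3)^(1/3) + 4/k - 16/(k^2*(-1 + sqrt(3)*I)*(sqrt(((27*sqrt(3) - 16/k^2)^2 - 256/k^4)/k^2)/2 + 27*sqrt(3)/(2*k) - 8/k^3)^(1/3)))/6) + C4*exp(x*((sqrt(((27*sqrt(3) - 16/k^2)^2 - 256/k^4)/k^2)/2 + 27*sqrt(3)/(2*k) - 8/k^3)^(1/3) + sqrt(3)*I*(sqrt(((27*sqrt(3) - 16/k^2)^2 - 256/k^4)/k^2)/2 + 27*sqrt(3)/(2*k) - 8/k^3)^(1/3) + 4/k + 16/(k^2*(1 + sqrt(3)*I)*(sqrt(((27*sqrt(3) - 16/k^2)^2 - 256/k^4)/k^2)/2 + 27*sqrt(3)/(2*k) - 8/k^3)^(1/3)))/6) - sqrt(3)*k*x^2/6 - sqrt(6)*x/3


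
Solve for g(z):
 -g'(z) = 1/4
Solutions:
 g(z) = C1 - z/4


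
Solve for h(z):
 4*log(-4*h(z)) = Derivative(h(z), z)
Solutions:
 -Integral(1/(log(-_y) + 2*log(2)), (_y, h(z)))/4 = C1 - z


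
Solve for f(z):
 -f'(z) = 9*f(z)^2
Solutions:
 f(z) = 1/(C1 + 9*z)


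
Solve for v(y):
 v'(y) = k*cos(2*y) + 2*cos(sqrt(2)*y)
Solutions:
 v(y) = C1 + k*sin(2*y)/2 + sqrt(2)*sin(sqrt(2)*y)


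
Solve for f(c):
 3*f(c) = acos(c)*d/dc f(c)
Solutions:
 f(c) = C1*exp(3*Integral(1/acos(c), c))


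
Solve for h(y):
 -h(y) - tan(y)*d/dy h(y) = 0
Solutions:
 h(y) = C1/sin(y)


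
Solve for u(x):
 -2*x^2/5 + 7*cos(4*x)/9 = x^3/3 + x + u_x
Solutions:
 u(x) = C1 - x^4/12 - 2*x^3/15 - x^2/2 + 7*sin(4*x)/36


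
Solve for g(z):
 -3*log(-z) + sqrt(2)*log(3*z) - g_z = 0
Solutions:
 g(z) = C1 - z*(3 - sqrt(2))*log(z) + z*(-sqrt(2) + sqrt(2)*log(3) + 3 - 3*I*pi)


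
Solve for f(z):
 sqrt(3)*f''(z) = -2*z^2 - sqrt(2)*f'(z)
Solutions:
 f(z) = C1 + C2*exp(-sqrt(6)*z/3) - sqrt(2)*z^3/3 + sqrt(3)*z^2 - 3*sqrt(2)*z


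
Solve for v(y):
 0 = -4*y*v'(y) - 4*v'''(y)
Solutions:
 v(y) = C1 + Integral(C2*airyai(-y) + C3*airybi(-y), y)


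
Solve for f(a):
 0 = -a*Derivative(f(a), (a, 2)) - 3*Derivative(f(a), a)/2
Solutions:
 f(a) = C1 + C2/sqrt(a)


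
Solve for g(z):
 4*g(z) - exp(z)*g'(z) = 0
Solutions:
 g(z) = C1*exp(-4*exp(-z))


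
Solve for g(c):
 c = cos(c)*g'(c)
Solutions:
 g(c) = C1 + Integral(c/cos(c), c)


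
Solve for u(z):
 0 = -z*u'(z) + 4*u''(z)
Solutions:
 u(z) = C1 + C2*erfi(sqrt(2)*z/4)


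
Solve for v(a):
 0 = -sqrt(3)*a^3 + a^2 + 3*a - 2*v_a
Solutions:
 v(a) = C1 - sqrt(3)*a^4/8 + a^3/6 + 3*a^2/4


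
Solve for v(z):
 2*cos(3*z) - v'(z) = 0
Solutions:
 v(z) = C1 + 2*sin(3*z)/3


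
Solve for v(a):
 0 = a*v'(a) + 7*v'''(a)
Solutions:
 v(a) = C1 + Integral(C2*airyai(-7^(2/3)*a/7) + C3*airybi(-7^(2/3)*a/7), a)


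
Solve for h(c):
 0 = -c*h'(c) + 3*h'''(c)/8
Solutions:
 h(c) = C1 + Integral(C2*airyai(2*3^(2/3)*c/3) + C3*airybi(2*3^(2/3)*c/3), c)


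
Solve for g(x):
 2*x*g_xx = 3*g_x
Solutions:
 g(x) = C1 + C2*x^(5/2)


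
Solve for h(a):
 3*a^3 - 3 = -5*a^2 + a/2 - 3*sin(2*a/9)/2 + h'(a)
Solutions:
 h(a) = C1 + 3*a^4/4 + 5*a^3/3 - a^2/4 - 3*a - 27*cos(2*a/9)/4


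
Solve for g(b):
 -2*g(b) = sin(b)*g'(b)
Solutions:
 g(b) = C1*(cos(b) + 1)/(cos(b) - 1)


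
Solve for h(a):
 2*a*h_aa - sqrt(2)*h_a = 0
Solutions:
 h(a) = C1 + C2*a^(sqrt(2)/2 + 1)


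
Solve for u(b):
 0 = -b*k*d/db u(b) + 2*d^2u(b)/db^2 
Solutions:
 u(b) = Piecewise((-sqrt(pi)*C1*erf(b*sqrt(-k)/2)/sqrt(-k) - C2, (k > 0) | (k < 0)), (-C1*b - C2, True))


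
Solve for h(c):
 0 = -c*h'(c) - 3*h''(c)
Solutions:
 h(c) = C1 + C2*erf(sqrt(6)*c/6)


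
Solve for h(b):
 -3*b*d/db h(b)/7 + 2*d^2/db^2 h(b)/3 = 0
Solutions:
 h(b) = C1 + C2*erfi(3*sqrt(7)*b/14)


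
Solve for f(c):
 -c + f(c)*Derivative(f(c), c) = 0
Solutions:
 f(c) = -sqrt(C1 + c^2)
 f(c) = sqrt(C1 + c^2)


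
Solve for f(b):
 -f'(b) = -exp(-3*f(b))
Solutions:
 f(b) = log(C1 + 3*b)/3
 f(b) = log((-3^(1/3) - 3^(5/6)*I)*(C1 + b)^(1/3)/2)
 f(b) = log((-3^(1/3) + 3^(5/6)*I)*(C1 + b)^(1/3)/2)


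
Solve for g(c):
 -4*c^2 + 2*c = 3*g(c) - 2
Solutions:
 g(c) = -4*c^2/3 + 2*c/3 + 2/3


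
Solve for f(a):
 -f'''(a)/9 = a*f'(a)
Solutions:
 f(a) = C1 + Integral(C2*airyai(-3^(2/3)*a) + C3*airybi(-3^(2/3)*a), a)


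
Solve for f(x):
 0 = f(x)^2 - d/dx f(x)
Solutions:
 f(x) = -1/(C1 + x)


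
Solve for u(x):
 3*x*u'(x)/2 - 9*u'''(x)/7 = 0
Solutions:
 u(x) = C1 + Integral(C2*airyai(6^(2/3)*7^(1/3)*x/6) + C3*airybi(6^(2/3)*7^(1/3)*x/6), x)


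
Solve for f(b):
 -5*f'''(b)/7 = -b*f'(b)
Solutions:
 f(b) = C1 + Integral(C2*airyai(5^(2/3)*7^(1/3)*b/5) + C3*airybi(5^(2/3)*7^(1/3)*b/5), b)


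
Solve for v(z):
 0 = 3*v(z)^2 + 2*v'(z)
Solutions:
 v(z) = 2/(C1 + 3*z)


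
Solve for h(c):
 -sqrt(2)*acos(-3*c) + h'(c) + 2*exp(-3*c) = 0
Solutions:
 h(c) = C1 + sqrt(2)*c*acos(-3*c) + sqrt(2)*sqrt(1 - 9*c^2)/3 + 2*exp(-3*c)/3


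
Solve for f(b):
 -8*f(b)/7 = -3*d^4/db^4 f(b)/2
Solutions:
 f(b) = C1*exp(-2*21^(3/4)*b/21) + C2*exp(2*21^(3/4)*b/21) + C3*sin(2*21^(3/4)*b/21) + C4*cos(2*21^(3/4)*b/21)


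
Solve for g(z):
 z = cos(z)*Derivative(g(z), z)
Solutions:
 g(z) = C1 + Integral(z/cos(z), z)


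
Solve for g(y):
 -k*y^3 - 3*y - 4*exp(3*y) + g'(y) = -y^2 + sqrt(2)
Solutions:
 g(y) = C1 + k*y^4/4 - y^3/3 + 3*y^2/2 + sqrt(2)*y + 4*exp(3*y)/3


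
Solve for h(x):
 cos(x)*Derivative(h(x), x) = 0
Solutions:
 h(x) = C1


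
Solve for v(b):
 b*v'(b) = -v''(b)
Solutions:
 v(b) = C1 + C2*erf(sqrt(2)*b/2)


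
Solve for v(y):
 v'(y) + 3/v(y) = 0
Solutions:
 v(y) = -sqrt(C1 - 6*y)
 v(y) = sqrt(C1 - 6*y)


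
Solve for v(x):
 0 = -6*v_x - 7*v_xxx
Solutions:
 v(x) = C1 + C2*sin(sqrt(42)*x/7) + C3*cos(sqrt(42)*x/7)


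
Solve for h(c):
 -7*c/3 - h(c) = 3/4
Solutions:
 h(c) = -7*c/3 - 3/4


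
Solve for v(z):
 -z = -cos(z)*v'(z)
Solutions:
 v(z) = C1 + Integral(z/cos(z), z)


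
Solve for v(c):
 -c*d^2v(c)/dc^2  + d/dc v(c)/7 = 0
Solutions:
 v(c) = C1 + C2*c^(8/7)


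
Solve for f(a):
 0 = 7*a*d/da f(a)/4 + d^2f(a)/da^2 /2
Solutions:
 f(a) = C1 + C2*erf(sqrt(7)*a/2)


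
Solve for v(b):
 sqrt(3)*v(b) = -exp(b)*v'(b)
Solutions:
 v(b) = C1*exp(sqrt(3)*exp(-b))


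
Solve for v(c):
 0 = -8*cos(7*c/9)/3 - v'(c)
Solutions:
 v(c) = C1 - 24*sin(7*c/9)/7


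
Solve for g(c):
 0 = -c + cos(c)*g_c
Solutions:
 g(c) = C1 + Integral(c/cos(c), c)


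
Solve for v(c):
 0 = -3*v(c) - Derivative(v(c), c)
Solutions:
 v(c) = C1*exp(-3*c)


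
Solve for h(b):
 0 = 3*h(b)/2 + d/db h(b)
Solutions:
 h(b) = C1*exp(-3*b/2)


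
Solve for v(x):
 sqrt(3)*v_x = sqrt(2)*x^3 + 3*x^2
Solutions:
 v(x) = C1 + sqrt(6)*x^4/12 + sqrt(3)*x^3/3


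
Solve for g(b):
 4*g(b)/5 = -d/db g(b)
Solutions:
 g(b) = C1*exp(-4*b/5)


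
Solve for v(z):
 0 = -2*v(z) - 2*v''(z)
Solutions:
 v(z) = C1*sin(z) + C2*cos(z)


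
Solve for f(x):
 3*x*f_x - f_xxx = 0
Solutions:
 f(x) = C1 + Integral(C2*airyai(3^(1/3)*x) + C3*airybi(3^(1/3)*x), x)


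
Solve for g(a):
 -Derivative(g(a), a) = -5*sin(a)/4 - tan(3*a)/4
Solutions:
 g(a) = C1 - log(cos(3*a))/12 - 5*cos(a)/4


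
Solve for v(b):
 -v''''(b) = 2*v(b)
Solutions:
 v(b) = (C1*sin(2^(3/4)*b/2) + C2*cos(2^(3/4)*b/2))*exp(-2^(3/4)*b/2) + (C3*sin(2^(3/4)*b/2) + C4*cos(2^(3/4)*b/2))*exp(2^(3/4)*b/2)


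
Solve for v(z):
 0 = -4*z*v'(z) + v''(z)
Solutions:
 v(z) = C1 + C2*erfi(sqrt(2)*z)


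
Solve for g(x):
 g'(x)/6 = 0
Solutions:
 g(x) = C1


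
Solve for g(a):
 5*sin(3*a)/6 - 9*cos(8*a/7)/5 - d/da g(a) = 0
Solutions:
 g(a) = C1 - 63*sin(8*a/7)/40 - 5*cos(3*a)/18


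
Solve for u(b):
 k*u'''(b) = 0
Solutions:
 u(b) = C1 + C2*b + C3*b^2


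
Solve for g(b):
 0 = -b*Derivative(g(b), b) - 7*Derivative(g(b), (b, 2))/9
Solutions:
 g(b) = C1 + C2*erf(3*sqrt(14)*b/14)


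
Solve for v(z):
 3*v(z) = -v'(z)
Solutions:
 v(z) = C1*exp(-3*z)


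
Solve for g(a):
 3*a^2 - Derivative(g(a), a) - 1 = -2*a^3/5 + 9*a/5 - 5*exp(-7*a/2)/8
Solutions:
 g(a) = C1 + a^4/10 + a^3 - 9*a^2/10 - a - 5*exp(-7*a/2)/28


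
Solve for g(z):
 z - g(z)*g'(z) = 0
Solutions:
 g(z) = -sqrt(C1 + z^2)
 g(z) = sqrt(C1 + z^2)


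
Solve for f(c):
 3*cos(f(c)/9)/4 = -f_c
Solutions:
 3*c/4 - 9*log(sin(f(c)/9) - 1)/2 + 9*log(sin(f(c)/9) + 1)/2 = C1


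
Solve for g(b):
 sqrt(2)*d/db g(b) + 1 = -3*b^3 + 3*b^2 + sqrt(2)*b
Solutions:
 g(b) = C1 - 3*sqrt(2)*b^4/8 + sqrt(2)*b^3/2 + b^2/2 - sqrt(2)*b/2


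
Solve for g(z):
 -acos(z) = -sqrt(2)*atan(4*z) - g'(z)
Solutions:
 g(z) = C1 + z*acos(z) - sqrt(1 - z^2) - sqrt(2)*(z*atan(4*z) - log(16*z^2 + 1)/8)


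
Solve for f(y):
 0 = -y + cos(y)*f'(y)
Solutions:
 f(y) = C1 + Integral(y/cos(y), y)


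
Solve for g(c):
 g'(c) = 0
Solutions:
 g(c) = C1


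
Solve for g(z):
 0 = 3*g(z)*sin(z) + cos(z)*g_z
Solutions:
 g(z) = C1*cos(z)^3


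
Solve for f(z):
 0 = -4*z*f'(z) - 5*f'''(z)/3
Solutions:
 f(z) = C1 + Integral(C2*airyai(-12^(1/3)*5^(2/3)*z/5) + C3*airybi(-12^(1/3)*5^(2/3)*z/5), z)


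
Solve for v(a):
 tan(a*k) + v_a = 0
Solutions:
 v(a) = C1 - Piecewise((-log(cos(a*k))/k, Ne(k, 0)), (0, True))


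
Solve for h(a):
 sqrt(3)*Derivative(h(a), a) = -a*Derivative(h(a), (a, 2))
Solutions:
 h(a) = C1 + C2*a^(1 - sqrt(3))


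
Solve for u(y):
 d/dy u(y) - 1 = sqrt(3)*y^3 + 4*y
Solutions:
 u(y) = C1 + sqrt(3)*y^4/4 + 2*y^2 + y


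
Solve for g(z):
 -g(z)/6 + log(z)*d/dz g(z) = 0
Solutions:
 g(z) = C1*exp(li(z)/6)


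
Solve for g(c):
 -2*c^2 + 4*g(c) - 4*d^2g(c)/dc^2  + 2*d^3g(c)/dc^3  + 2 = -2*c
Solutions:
 g(c) = C1*exp(c*(4/(3*sqrt(33) + 19)^(1/3) + (3*sqrt(33) + 19)^(1/3) + 4)/6)*sin(sqrt(3)*c*(-(3*sqrt(33) + 19)^(1/3) + 4/(3*sqrt(33) + 19)^(1/3))/6) + C2*exp(c*(4/(3*sqrt(33) + 19)^(1/3) + (3*sqrt(33) + 19)^(1/3) + 4)/6)*cos(sqrt(3)*c*(-(3*sqrt(33) + 19)^(1/3) + 4/(3*sqrt(33) + 19)^(1/3))/6) + C3*exp(c*(-(3*sqrt(33) + 19)^(1/3) - 4/(3*sqrt(33) + 19)^(1/3) + 2)/3) + c^2/2 - c/2 + 1/2


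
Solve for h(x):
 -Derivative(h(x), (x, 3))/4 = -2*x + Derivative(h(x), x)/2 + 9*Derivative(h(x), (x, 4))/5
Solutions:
 h(x) = C1 + C2*exp(x*(-10 + 5*5^(2/3)/(108*sqrt(105126) + 35017)^(1/3) + 5^(1/3)*(108*sqrt(105126) + 35017)^(1/3))/216)*sin(sqrt(3)*5^(1/3)*x*(-(108*sqrt(105126) + 35017)^(1/3) + 5*5^(1/3)/(108*sqrt(105126) + 35017)^(1/3))/216) + C3*exp(x*(-10 + 5*5^(2/3)/(108*sqrt(105126) + 35017)^(1/3) + 5^(1/3)*(108*sqrt(105126) + 35017)^(1/3))/216)*cos(sqrt(3)*5^(1/3)*x*(-(108*sqrt(105126) + 35017)^(1/3) + 5*5^(1/3)/(108*sqrt(105126) + 35017)^(1/3))/216) + C4*exp(-x*(5*5^(2/3)/(108*sqrt(105126) + 35017)^(1/3) + 5 + 5^(1/3)*(108*sqrt(105126) + 35017)^(1/3))/108) + 2*x^2


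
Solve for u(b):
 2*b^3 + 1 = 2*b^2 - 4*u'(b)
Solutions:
 u(b) = C1 - b^4/8 + b^3/6 - b/4


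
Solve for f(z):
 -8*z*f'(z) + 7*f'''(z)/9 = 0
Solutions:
 f(z) = C1 + Integral(C2*airyai(2*21^(2/3)*z/7) + C3*airybi(2*21^(2/3)*z/7), z)


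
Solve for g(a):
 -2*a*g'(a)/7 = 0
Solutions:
 g(a) = C1


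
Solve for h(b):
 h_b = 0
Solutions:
 h(b) = C1


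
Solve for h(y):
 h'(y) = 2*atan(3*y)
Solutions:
 h(y) = C1 + 2*y*atan(3*y) - log(9*y^2 + 1)/3


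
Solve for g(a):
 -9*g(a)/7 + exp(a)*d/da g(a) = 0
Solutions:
 g(a) = C1*exp(-9*exp(-a)/7)


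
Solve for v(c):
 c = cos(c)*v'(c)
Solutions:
 v(c) = C1 + Integral(c/cos(c), c)


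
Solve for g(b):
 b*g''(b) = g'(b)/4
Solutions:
 g(b) = C1 + C2*b^(5/4)


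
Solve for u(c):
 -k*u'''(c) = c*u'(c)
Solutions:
 u(c) = C1 + Integral(C2*airyai(c*(-1/k)^(1/3)) + C3*airybi(c*(-1/k)^(1/3)), c)


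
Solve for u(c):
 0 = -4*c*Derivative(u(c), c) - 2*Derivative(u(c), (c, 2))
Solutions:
 u(c) = C1 + C2*erf(c)


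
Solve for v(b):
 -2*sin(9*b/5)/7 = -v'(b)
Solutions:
 v(b) = C1 - 10*cos(9*b/5)/63


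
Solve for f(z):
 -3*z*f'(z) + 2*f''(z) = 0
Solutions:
 f(z) = C1 + C2*erfi(sqrt(3)*z/2)


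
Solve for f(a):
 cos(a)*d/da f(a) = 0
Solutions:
 f(a) = C1


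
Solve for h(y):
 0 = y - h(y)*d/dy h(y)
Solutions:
 h(y) = -sqrt(C1 + y^2)
 h(y) = sqrt(C1 + y^2)


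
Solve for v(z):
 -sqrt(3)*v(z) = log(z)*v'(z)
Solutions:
 v(z) = C1*exp(-sqrt(3)*li(z))


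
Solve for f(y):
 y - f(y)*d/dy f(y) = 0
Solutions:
 f(y) = -sqrt(C1 + y^2)
 f(y) = sqrt(C1 + y^2)


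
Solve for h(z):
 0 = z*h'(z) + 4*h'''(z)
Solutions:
 h(z) = C1 + Integral(C2*airyai(-2^(1/3)*z/2) + C3*airybi(-2^(1/3)*z/2), z)


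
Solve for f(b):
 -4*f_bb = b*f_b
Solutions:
 f(b) = C1 + C2*erf(sqrt(2)*b/4)


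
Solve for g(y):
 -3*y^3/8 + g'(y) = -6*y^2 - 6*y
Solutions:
 g(y) = C1 + 3*y^4/32 - 2*y^3 - 3*y^2


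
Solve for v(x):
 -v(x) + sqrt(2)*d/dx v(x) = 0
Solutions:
 v(x) = C1*exp(sqrt(2)*x/2)


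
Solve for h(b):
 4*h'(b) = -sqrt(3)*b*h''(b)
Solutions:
 h(b) = C1 + C2*b^(1 - 4*sqrt(3)/3)


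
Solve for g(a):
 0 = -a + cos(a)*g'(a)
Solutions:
 g(a) = C1 + Integral(a/cos(a), a)


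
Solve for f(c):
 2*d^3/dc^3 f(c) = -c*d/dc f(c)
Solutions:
 f(c) = C1 + Integral(C2*airyai(-2^(2/3)*c/2) + C3*airybi(-2^(2/3)*c/2), c)


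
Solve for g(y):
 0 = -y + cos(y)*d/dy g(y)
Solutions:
 g(y) = C1 + Integral(y/cos(y), y)


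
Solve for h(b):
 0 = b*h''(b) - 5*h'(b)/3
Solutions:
 h(b) = C1 + C2*b^(8/3)


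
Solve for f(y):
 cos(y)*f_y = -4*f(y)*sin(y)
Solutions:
 f(y) = C1*cos(y)^4


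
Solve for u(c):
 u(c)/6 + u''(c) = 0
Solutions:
 u(c) = C1*sin(sqrt(6)*c/6) + C2*cos(sqrt(6)*c/6)


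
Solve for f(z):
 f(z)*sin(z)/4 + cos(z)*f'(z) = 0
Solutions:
 f(z) = C1*cos(z)^(1/4)


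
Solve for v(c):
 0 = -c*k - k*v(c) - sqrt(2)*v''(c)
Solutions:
 v(c) = C1*exp(-2^(3/4)*c*sqrt(-k)/2) + C2*exp(2^(3/4)*c*sqrt(-k)/2) - c


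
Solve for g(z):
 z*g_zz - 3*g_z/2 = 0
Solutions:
 g(z) = C1 + C2*z^(5/2)


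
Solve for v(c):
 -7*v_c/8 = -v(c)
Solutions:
 v(c) = C1*exp(8*c/7)


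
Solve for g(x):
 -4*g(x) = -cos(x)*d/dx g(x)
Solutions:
 g(x) = C1*(sin(x)^2 + 2*sin(x) + 1)/(sin(x)^2 - 2*sin(x) + 1)


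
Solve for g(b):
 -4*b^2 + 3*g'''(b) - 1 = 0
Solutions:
 g(b) = C1 + C2*b + C3*b^2 + b^5/45 + b^3/18


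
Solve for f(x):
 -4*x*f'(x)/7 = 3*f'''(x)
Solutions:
 f(x) = C1 + Integral(C2*airyai(-42^(2/3)*x/21) + C3*airybi(-42^(2/3)*x/21), x)


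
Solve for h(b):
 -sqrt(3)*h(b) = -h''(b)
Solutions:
 h(b) = C1*exp(-3^(1/4)*b) + C2*exp(3^(1/4)*b)


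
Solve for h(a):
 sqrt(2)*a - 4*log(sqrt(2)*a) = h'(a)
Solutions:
 h(a) = C1 + sqrt(2)*a^2/2 - 4*a*log(a) - a*log(4) + 4*a


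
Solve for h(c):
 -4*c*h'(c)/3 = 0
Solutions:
 h(c) = C1


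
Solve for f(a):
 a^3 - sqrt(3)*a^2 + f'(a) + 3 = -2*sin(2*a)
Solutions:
 f(a) = C1 - a^4/4 + sqrt(3)*a^3/3 - 3*a + cos(2*a)


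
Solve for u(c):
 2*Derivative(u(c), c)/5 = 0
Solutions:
 u(c) = C1
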